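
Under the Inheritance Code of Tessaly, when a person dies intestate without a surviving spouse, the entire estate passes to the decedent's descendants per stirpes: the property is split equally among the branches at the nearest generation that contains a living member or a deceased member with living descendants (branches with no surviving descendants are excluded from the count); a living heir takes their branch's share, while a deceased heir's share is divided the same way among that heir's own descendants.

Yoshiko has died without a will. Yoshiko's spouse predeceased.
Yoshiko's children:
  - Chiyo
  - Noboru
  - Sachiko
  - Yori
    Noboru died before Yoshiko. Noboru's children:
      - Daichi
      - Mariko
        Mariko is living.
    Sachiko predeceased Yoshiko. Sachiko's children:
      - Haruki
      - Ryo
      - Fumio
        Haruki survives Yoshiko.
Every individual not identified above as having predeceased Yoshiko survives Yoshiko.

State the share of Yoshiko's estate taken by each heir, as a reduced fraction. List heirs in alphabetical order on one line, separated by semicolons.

Chiyo 1/4; Daichi 1/8; Fumio 1/12; Haruki 1/12; Mariko 1/8; Ryo 1/12; Yori 1/4

There is no surviving spouse, so the entire estate passes to Yoshiko's descendants per stirpes.
The estate is divided into 4 equal shares of 1/4 among Chiyo, Noboru, Sachiko, Yori.
Chiyo is living and takes 1/4.
Noboru predeceased; the 1/4 allotted to Noboru's branch passes to Noboru's issue by representation.
The 1/4 is divided into 2 equal shares of 1/8 among Daichi, Mariko.
Daichi is living and takes 1/8.
Mariko is living and takes 1/8.
Sachiko predeceased; the 1/4 allotted to Sachiko's branch passes to Sachiko's issue by representation.
The 1/4 is divided into 3 equal shares of 1/12 among Haruki, Ryo, Fumio.
Haruki is living and takes 1/12.
Ryo is living and takes 1/12.
Fumio is living and takes 1/12.
Yori is living and takes 1/4.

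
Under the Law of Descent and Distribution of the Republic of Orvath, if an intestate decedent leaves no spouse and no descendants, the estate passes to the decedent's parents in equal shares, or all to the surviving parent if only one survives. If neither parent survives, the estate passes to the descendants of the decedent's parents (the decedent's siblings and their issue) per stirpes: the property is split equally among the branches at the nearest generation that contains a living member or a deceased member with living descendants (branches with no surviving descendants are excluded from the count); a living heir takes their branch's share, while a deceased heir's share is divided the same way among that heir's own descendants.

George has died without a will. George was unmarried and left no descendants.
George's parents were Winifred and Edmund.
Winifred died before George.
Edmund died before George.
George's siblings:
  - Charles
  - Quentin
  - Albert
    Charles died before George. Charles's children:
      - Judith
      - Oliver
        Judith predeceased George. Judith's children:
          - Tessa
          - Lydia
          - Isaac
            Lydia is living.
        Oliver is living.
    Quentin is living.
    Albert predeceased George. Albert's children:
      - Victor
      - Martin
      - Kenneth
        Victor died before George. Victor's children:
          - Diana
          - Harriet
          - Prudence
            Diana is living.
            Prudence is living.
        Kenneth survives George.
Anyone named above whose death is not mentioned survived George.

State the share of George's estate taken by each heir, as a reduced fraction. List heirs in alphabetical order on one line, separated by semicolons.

Neither parent survives and there are no descendants, so the estate passes to George's siblings and their issue per stirpes.
The estate is divided into 3 equal shares of 1/3 among Charles, Quentin, Albert.
Charles predeceased; the 1/3 allotted to Charles's branch passes to Charles's issue by representation.
The 1/3 is divided into 2 equal shares of 1/6 among Judith, Oliver.
Judith predeceased; the 1/6 allotted to Judith's branch passes to Judith's issue by representation.
The 1/6 is divided into 3 equal shares of 1/18 among Tessa, Lydia, Isaac.
Tessa is living and takes 1/18.
Lydia is living and takes 1/18.
Isaac is living and takes 1/18.
Oliver is living and takes 1/6.
Quentin is living and takes 1/3.
Albert predeceased; the 1/3 allotted to Albert's branch passes to Albert's issue by representation.
The 1/3 is divided into 3 equal shares of 1/9 among Victor, Martin, Kenneth.
Victor predeceased; the 1/9 allotted to Victor's branch passes to Victor's issue by representation.
The 1/9 is divided into 3 equal shares of 1/27 among Diana, Harriet, Prudence.
Diana is living and takes 1/27.
Harriet is living and takes 1/27.
Prudence is living and takes 1/27.
Martin is living and takes 1/9.
Kenneth is living and takes 1/9.

Diana 1/27; Harriet 1/27; Isaac 1/18; Kenneth 1/9; Lydia 1/18; Martin 1/9; Oliver 1/6; Prudence 1/27; Quentin 1/3; Tessa 1/18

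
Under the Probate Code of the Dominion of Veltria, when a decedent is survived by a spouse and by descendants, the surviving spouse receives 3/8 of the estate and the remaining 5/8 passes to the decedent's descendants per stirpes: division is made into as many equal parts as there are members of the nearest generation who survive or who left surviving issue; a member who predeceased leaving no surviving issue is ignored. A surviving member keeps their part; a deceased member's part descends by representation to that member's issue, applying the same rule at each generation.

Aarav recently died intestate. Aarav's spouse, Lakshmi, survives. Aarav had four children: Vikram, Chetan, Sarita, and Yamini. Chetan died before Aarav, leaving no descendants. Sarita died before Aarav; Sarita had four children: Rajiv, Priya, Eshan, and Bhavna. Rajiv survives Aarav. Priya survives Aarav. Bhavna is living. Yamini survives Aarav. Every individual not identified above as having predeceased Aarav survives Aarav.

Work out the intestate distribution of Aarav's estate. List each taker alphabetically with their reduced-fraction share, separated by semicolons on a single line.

Bhavna 5/96; Eshan 5/96; Lakshmi 3/8; Priya 5/96; Rajiv 5/96; Vikram 5/24; Yamini 5/24

Lakshmi, as surviving spouse, takes 3/8.
The remaining 5/8 passes to Aarav's descendants per stirpes.
Chetan left no surviving issue, so that branch lapses and is disregarded.
The 5/8 is divided into 3 equal shares of 5/24 among Vikram, Sarita, Yamini.
Vikram is living and takes 5/24.
Sarita predeceased; the 5/24 allotted to Sarita's branch passes to Sarita's issue by representation.
The 5/24 is divided into 4 equal shares of 5/96 among Rajiv, Priya, Eshan, Bhavna.
Rajiv is living and takes 5/96.
Priya is living and takes 5/96.
Eshan is living and takes 5/96.
Bhavna is living and takes 5/96.
Yamini is living and takes 5/24.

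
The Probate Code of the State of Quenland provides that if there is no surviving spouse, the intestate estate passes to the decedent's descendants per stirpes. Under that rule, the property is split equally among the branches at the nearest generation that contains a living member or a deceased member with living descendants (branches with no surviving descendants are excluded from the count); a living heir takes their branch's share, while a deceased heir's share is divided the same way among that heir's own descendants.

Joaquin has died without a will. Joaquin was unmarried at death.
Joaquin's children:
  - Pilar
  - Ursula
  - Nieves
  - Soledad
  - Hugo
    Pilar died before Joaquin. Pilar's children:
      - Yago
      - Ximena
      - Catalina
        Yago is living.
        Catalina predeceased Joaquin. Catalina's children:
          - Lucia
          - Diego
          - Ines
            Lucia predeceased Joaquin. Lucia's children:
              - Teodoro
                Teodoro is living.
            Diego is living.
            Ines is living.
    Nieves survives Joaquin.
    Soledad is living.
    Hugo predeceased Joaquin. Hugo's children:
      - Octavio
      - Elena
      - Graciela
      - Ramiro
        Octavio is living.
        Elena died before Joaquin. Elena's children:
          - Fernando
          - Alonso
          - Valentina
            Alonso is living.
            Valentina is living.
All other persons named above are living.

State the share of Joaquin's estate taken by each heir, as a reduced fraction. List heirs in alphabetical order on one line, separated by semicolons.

There is no surviving spouse, so the entire estate passes to Joaquin's descendants per stirpes.
The estate is divided into 5 equal shares of 1/5 among Pilar, Ursula, Nieves, Soledad, Hugo.
Pilar predeceased; the 1/5 allotted to Pilar's branch passes to Pilar's issue by representation.
The 1/5 is divided into 3 equal shares of 1/15 among Yago, Ximena, Catalina.
Yago is living and takes 1/15.
Ximena is living and takes 1/15.
Catalina predeceased; the 1/15 allotted to Catalina's branch passes to Catalina's issue by representation.
The 1/15 is divided into 3 equal shares of 1/45 among Lucia, Diego, Ines.
Lucia predeceased; the 1/45 allotted to Lucia's branch passes to Lucia's issue by representation.
Teodoro is the sole taker at this level and receives the full 1/45.
Diego is living and takes 1/45.
Ines is living and takes 1/45.
Ursula is living and takes 1/5.
Nieves is living and takes 1/5.
Soledad is living and takes 1/5.
Hugo predeceased; the 1/5 allotted to Hugo's branch passes to Hugo's issue by representation.
The 1/5 is divided into 4 equal shares of 1/20 among Octavio, Elena, Graciela, Ramiro.
Octavio is living and takes 1/20.
Elena predeceased; the 1/20 allotted to Elena's branch passes to Elena's issue by representation.
The 1/20 is divided into 3 equal shares of 1/60 among Fernando, Alonso, Valentina.
Fernando is living and takes 1/60.
Alonso is living and takes 1/60.
Valentina is living and takes 1/60.
Graciela is living and takes 1/20.
Ramiro is living and takes 1/20.

Alonso 1/60; Diego 1/45; Fernando 1/60; Graciela 1/20; Ines 1/45; Nieves 1/5; Octavio 1/20; Ramiro 1/20; Soledad 1/5; Teodoro 1/45; Ursula 1/5; Valentina 1/60; Ximena 1/15; Yago 1/15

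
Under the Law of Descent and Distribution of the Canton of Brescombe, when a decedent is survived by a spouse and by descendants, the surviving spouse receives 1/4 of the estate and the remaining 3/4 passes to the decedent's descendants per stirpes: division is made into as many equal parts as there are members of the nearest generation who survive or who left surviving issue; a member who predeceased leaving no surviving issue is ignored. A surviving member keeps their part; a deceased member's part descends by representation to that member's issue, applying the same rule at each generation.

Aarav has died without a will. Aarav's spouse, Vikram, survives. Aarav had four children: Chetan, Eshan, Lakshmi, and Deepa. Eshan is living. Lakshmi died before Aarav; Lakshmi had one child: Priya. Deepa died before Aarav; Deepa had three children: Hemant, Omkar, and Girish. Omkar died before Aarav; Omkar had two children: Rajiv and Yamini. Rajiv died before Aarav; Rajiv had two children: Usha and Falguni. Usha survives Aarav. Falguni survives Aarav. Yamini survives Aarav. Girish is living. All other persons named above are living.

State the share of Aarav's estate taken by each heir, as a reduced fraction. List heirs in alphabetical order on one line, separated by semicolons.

Chetan 3/16; Eshan 3/16; Falguni 1/64; Girish 1/16; Hemant 1/16; Priya 3/16; Usha 1/64; Vikram 1/4; Yamini 1/32

Vikram, as surviving spouse, takes 1/4.
The remaining 3/4 passes to Aarav's descendants per stirpes.
The 3/4 is divided into 4 equal shares of 3/16 among Chetan, Eshan, Lakshmi, Deepa.
Chetan is living and takes 3/16.
Eshan is living and takes 3/16.
Lakshmi predeceased; the 3/16 allotted to Lakshmi's branch passes to Lakshmi's issue by representation.
Priya is the sole taker at this level and receives the full 3/16.
Deepa predeceased; the 3/16 allotted to Deepa's branch passes to Deepa's issue by representation.
The 3/16 is divided into 3 equal shares of 1/16 among Hemant, Omkar, Girish.
Hemant is living and takes 1/16.
Omkar predeceased; the 1/16 allotted to Omkar's branch passes to Omkar's issue by representation.
The 1/16 is divided into 2 equal shares of 1/32 among Rajiv, Yamini.
Rajiv predeceased; the 1/32 allotted to Rajiv's branch passes to Rajiv's issue by representation.
The 1/32 is divided into 2 equal shares of 1/64 among Usha, Falguni.
Usha is living and takes 1/64.
Falguni is living and takes 1/64.
Yamini is living and takes 1/32.
Girish is living and takes 1/16.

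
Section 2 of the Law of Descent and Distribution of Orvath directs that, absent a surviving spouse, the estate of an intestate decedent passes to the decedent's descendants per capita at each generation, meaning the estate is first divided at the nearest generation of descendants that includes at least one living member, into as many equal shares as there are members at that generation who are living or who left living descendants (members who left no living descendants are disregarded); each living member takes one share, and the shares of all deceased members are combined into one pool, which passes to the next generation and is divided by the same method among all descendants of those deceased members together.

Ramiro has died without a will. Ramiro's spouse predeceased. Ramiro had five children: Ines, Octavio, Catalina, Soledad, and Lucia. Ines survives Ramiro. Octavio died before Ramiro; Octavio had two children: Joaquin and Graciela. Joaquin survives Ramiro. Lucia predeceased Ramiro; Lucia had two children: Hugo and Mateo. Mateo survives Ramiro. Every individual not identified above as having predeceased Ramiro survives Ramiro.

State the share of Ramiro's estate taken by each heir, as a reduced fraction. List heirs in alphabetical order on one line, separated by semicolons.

There is no surviving spouse, so the entire estate passes to Ramiro's descendants per capita at each generation.
At generation 1 (Ines, Octavio, Catalina, Soledad, Lucia) there are 5 shares of (1)/5 = 1/5 each.
Living: Ines, Catalina, and Soledad — each takes 1/5.
Deceased: Octavio and Lucia. Their combined 2/5 is pooled and carried to generation 2.
At generation 2 (Joaquin, Graciela, Hugo, Mateo) there are 4 shares of (2/5)/4 = 1/10 each.
Living: Joaquin, Graciela, Hugo, and Mateo — each takes 1/10.

Catalina 1/5; Graciela 1/10; Hugo 1/10; Ines 1/5; Joaquin 1/10; Mateo 1/10; Soledad 1/5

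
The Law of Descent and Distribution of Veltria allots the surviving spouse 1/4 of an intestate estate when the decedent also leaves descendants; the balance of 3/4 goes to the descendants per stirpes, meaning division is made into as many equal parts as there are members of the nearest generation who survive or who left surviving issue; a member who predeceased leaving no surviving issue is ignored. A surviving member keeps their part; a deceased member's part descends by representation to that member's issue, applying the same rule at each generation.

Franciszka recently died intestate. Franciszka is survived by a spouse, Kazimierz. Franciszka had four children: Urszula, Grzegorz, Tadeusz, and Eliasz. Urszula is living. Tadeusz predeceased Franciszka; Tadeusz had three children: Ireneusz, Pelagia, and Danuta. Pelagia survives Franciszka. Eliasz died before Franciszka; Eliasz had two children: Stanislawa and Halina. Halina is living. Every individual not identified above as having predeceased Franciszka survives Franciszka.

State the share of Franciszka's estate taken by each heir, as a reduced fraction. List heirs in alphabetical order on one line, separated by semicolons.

Kazimierz, as surviving spouse, takes 1/4.
The remaining 3/4 passes to Franciszka's descendants per stirpes.
The 3/4 is divided into 4 equal shares of 3/16 among Urszula, Grzegorz, Tadeusz, Eliasz.
Urszula is living and takes 3/16.
Grzegorz is living and takes 3/16.
Tadeusz predeceased; the 3/16 allotted to Tadeusz's branch passes to Tadeusz's issue by representation.
The 3/16 is divided into 3 equal shares of 1/16 among Ireneusz, Pelagia, Danuta.
Ireneusz is living and takes 1/16.
Pelagia is living and takes 1/16.
Danuta is living and takes 1/16.
Eliasz predeceased; the 3/16 allotted to Eliasz's branch passes to Eliasz's issue by representation.
The 3/16 is divided into 2 equal shares of 3/32 among Stanislawa, Halina.
Stanislawa is living and takes 3/32.
Halina is living and takes 3/32.

Danuta 1/16; Grzegorz 3/16; Halina 3/32; Ireneusz 1/16; Kazimierz 1/4; Pelagia 1/16; Stanislawa 3/32; Urszula 3/16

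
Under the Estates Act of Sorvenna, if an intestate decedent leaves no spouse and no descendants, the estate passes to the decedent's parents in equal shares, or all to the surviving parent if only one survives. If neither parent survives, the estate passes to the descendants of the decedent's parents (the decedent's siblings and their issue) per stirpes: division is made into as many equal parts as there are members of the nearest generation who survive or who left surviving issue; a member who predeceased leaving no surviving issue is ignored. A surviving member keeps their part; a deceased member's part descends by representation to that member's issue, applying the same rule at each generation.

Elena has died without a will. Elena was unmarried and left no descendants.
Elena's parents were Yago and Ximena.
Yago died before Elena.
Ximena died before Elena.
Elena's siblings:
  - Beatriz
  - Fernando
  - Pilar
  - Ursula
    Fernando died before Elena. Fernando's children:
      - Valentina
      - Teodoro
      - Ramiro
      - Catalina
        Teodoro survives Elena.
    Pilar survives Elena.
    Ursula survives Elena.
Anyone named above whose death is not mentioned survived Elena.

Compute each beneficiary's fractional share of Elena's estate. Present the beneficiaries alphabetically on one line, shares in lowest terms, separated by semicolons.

Beatriz 1/4; Catalina 1/16; Pilar 1/4; Ramiro 1/16; Teodoro 1/16; Ursula 1/4; Valentina 1/16

Neither parent survives and there are no descendants, so the estate passes to Elena's siblings and their issue per stirpes.
The estate is divided into 4 equal shares of 1/4 among Beatriz, Fernando, Pilar, Ursula.
Beatriz is living and takes 1/4.
Fernando predeceased; the 1/4 allotted to Fernando's branch passes to Fernando's issue by representation.
The 1/4 is divided into 4 equal shares of 1/16 among Valentina, Teodoro, Ramiro, Catalina.
Valentina is living and takes 1/16.
Teodoro is living and takes 1/16.
Ramiro is living and takes 1/16.
Catalina is living and takes 1/16.
Pilar is living and takes 1/4.
Ursula is living and takes 1/4.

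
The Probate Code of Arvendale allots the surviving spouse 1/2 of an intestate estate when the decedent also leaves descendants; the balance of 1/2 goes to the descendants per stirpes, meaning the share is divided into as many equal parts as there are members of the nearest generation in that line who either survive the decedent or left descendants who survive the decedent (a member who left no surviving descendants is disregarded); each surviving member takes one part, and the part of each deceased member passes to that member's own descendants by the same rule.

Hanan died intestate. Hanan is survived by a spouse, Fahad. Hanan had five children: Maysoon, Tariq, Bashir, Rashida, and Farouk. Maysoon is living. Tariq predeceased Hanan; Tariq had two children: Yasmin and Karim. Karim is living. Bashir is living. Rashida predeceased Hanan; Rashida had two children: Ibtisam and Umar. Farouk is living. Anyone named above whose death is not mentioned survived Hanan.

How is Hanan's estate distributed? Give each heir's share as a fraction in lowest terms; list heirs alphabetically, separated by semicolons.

Fahad, as surviving spouse, takes 1/2.
The remaining 1/2 passes to Hanan's descendants per stirpes.
The 1/2 is divided into 5 equal shares of 1/10 among Maysoon, Tariq, Bashir, Rashida, Farouk.
Maysoon is living and takes 1/10.
Tariq predeceased; the 1/10 allotted to Tariq's branch passes to Tariq's issue by representation.
The 1/10 is divided into 2 equal shares of 1/20 among Yasmin, Karim.
Yasmin is living and takes 1/20.
Karim is living and takes 1/20.
Bashir is living and takes 1/10.
Rashida predeceased; the 1/10 allotted to Rashida's branch passes to Rashida's issue by representation.
The 1/10 is divided into 2 equal shares of 1/20 among Ibtisam, Umar.
Ibtisam is living and takes 1/20.
Umar is living and takes 1/20.
Farouk is living and takes 1/10.

Bashir 1/10; Fahad 1/2; Farouk 1/10; Ibtisam 1/20; Karim 1/20; Maysoon 1/10; Umar 1/20; Yasmin 1/20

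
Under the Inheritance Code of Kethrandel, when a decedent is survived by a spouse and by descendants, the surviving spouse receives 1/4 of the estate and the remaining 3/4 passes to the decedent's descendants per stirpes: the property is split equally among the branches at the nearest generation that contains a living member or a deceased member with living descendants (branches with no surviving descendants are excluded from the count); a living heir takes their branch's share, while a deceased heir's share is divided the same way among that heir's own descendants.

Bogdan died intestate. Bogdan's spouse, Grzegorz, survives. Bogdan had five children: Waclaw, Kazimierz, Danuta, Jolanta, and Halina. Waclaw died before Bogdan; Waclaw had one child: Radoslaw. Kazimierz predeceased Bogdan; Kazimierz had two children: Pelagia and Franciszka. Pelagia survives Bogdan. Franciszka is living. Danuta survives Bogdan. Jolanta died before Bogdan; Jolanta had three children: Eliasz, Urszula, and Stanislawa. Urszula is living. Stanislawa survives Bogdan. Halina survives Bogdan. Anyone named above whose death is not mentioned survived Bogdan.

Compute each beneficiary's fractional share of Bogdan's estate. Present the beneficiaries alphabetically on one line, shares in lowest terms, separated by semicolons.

Danuta 3/20; Eliasz 1/20; Franciszka 3/40; Grzegorz 1/4; Halina 3/20; Pelagia 3/40; Radoslaw 3/20; Stanislawa 1/20; Urszula 1/20

Grzegorz, as surviving spouse, takes 1/4.
The remaining 3/4 passes to Bogdan's descendants per stirpes.
The 3/4 is divided into 5 equal shares of 3/20 among Waclaw, Kazimierz, Danuta, Jolanta, Halina.
Waclaw predeceased; the 3/20 allotted to Waclaw's branch passes to Waclaw's issue by representation.
Radoslaw is the sole taker at this level and receives the full 3/20.
Kazimierz predeceased; the 3/20 allotted to Kazimierz's branch passes to Kazimierz's issue by representation.
The 3/20 is divided into 2 equal shares of 3/40 among Pelagia, Franciszka.
Pelagia is living and takes 3/40.
Franciszka is living and takes 3/40.
Danuta is living and takes 3/20.
Jolanta predeceased; the 3/20 allotted to Jolanta's branch passes to Jolanta's issue by representation.
The 3/20 is divided into 3 equal shares of 1/20 among Eliasz, Urszula, Stanislawa.
Eliasz is living and takes 1/20.
Urszula is living and takes 1/20.
Stanislawa is living and takes 1/20.
Halina is living and takes 3/20.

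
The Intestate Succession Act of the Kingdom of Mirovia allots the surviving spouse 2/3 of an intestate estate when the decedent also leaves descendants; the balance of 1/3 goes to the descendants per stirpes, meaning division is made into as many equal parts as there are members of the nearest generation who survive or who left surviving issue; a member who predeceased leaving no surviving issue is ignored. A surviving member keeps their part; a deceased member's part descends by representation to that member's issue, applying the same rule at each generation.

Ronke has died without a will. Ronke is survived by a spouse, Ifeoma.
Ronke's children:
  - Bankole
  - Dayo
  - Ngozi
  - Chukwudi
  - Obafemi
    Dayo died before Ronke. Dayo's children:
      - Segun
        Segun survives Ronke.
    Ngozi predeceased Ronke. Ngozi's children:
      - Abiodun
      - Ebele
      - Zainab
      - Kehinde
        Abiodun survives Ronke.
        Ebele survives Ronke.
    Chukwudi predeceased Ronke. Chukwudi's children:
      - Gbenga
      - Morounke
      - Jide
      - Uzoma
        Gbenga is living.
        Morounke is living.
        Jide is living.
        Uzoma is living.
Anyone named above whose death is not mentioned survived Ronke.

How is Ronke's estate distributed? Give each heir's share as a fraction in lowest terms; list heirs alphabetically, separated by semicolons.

Ifeoma, as surviving spouse, takes 2/3.
The remaining 1/3 passes to Ronke's descendants per stirpes.
The 1/3 is divided into 5 equal shares of 1/15 among Bankole, Dayo, Ngozi, Chukwudi, Obafemi.
Bankole is living and takes 1/15.
Dayo predeceased; the 1/15 allotted to Dayo's branch passes to Dayo's issue by representation.
Segun is the sole taker at this level and receives the full 1/15.
Ngozi predeceased; the 1/15 allotted to Ngozi's branch passes to Ngozi's issue by representation.
The 1/15 is divided into 4 equal shares of 1/60 among Abiodun, Ebele, Zainab, Kehinde.
Abiodun is living and takes 1/60.
Ebele is living and takes 1/60.
Zainab is living and takes 1/60.
Kehinde is living and takes 1/60.
Chukwudi predeceased; the 1/15 allotted to Chukwudi's branch passes to Chukwudi's issue by representation.
The 1/15 is divided into 4 equal shares of 1/60 among Gbenga, Morounke, Jide, Uzoma.
Gbenga is living and takes 1/60.
Morounke is living and takes 1/60.
Jide is living and takes 1/60.
Uzoma is living and takes 1/60.
Obafemi is living and takes 1/15.

Abiodun 1/60; Bankole 1/15; Ebele 1/60; Gbenga 1/60; Ifeoma 2/3; Jide 1/60; Kehinde 1/60; Morounke 1/60; Obafemi 1/15; Segun 1/15; Uzoma 1/60; Zainab 1/60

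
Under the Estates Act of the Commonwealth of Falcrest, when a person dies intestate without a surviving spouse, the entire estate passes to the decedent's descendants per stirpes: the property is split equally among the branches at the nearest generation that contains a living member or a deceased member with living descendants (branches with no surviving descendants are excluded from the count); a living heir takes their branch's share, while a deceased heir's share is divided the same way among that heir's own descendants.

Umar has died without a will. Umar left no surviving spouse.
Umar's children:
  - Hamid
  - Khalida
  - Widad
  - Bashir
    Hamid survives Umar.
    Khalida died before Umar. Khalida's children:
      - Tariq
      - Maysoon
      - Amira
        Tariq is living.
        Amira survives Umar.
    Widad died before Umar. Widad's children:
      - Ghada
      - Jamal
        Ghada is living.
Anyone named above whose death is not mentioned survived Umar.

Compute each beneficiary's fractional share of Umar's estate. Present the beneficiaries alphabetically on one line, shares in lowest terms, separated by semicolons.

There is no surviving spouse, so the entire estate passes to Umar's descendants per stirpes.
The estate is divided into 4 equal shares of 1/4 among Hamid, Khalida, Widad, Bashir.
Hamid is living and takes 1/4.
Khalida predeceased; the 1/4 allotted to Khalida's branch passes to Khalida's issue by representation.
The 1/4 is divided into 3 equal shares of 1/12 among Tariq, Maysoon, Amira.
Tariq is living and takes 1/12.
Maysoon is living and takes 1/12.
Amira is living and takes 1/12.
Widad predeceased; the 1/4 allotted to Widad's branch passes to Widad's issue by representation.
The 1/4 is divided into 2 equal shares of 1/8 among Ghada, Jamal.
Ghada is living and takes 1/8.
Jamal is living and takes 1/8.
Bashir is living and takes 1/4.

Amira 1/12; Bashir 1/4; Ghada 1/8; Hamid 1/4; Jamal 1/8; Maysoon 1/12; Tariq 1/12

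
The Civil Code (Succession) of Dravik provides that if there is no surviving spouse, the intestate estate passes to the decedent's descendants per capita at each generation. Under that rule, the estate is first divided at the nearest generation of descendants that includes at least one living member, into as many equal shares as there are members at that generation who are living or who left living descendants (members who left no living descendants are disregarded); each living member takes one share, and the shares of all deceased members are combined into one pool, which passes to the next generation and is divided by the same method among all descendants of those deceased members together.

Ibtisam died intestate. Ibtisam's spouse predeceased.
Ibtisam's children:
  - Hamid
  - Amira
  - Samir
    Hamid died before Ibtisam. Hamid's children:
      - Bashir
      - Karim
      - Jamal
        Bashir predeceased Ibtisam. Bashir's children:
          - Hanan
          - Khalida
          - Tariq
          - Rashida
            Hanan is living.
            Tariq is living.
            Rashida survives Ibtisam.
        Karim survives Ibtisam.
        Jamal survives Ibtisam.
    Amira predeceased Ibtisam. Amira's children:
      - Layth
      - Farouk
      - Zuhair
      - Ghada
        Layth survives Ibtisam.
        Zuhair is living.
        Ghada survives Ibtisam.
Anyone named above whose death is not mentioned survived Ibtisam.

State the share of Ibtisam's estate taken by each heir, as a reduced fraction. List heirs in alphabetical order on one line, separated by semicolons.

There is no surviving spouse, so the entire estate passes to Ibtisam's descendants per capita at each generation.
At generation 1 (Hamid, Amira, Samir) there are 3 shares of (1)/3 = 1/3 each.
Living: Samir — each takes 1/3.
Deceased: Hamid and Amira. Their combined 2/3 is pooled and carried to generation 2.
At generation 2 (Bashir, Karim, Jamal, Layth, Farouk, Zuhair, Ghada) there are 7 shares of (2/3)/7 = 2/21 each.
Living: Karim, Jamal, Layth, Farouk, Zuhair, and Ghada — each takes 2/21.
Deceased: Bashir. That 2/21 share is carried to generation 3.
At generation 3 (Hanan, Khalida, Tariq, Rashida) there are 4 shares of (2/21)/4 = 1/42 each.
Living: Hanan, Khalida, Tariq, and Rashida — each takes 1/42.

Farouk 2/21; Ghada 2/21; Hanan 1/42; Jamal 2/21; Karim 2/21; Khalida 1/42; Layth 2/21; Rashida 1/42; Samir 1/3; Tariq 1/42; Zuhair 2/21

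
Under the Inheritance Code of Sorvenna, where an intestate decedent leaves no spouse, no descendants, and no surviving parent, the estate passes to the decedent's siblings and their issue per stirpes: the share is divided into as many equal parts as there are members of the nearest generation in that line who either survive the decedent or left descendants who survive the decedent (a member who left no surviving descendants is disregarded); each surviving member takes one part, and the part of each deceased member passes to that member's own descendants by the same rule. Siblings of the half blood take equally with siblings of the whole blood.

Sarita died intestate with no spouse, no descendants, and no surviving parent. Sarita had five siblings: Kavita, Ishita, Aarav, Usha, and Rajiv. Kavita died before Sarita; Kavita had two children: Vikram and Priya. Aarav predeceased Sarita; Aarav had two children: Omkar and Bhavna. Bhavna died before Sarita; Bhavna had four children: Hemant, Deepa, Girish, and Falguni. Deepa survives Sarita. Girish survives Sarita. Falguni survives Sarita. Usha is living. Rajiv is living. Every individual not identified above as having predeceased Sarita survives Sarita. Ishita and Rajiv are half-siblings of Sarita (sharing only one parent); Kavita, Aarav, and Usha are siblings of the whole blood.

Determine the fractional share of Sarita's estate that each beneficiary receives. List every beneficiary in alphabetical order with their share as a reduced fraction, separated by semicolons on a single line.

Deepa 1/40; Falguni 1/40; Girish 1/40; Hemant 1/40; Ishita 1/5; Omkar 1/10; Priya 1/10; Rajiv 1/5; Usha 1/5; Vikram 1/10

No spouse, descendants, or parent survives, so the estate passes to Sarita's siblings per stirpes.
Half-blood and whole-blood siblings take equally under the stated rule.
The estate is divided into 5 equal shares of 1/5 among Kavita, Ishita, Aarav, Usha, Rajiv.
Kavita predeceased; the 1/5 allotted to Kavita's branch passes to Kavita's issue by representation.
The 1/5 is divided into 2 equal shares of 1/10 among Vikram, Priya.
Vikram is living and takes 1/10.
Priya is living and takes 1/10.
Ishita is living and takes 1/5.
Aarav predeceased; the 1/5 allotted to Aarav's branch passes to Aarav's issue by representation.
The 1/5 is divided into 2 equal shares of 1/10 among Omkar, Bhavna.
Omkar is living and takes 1/10.
Bhavna predeceased; the 1/10 allotted to Bhavna's branch passes to Bhavna's issue by representation.
The 1/10 is divided into 4 equal shares of 1/40 among Hemant, Deepa, Girish, Falguni.
Hemant is living and takes 1/40.
Deepa is living and takes 1/40.
Girish is living and takes 1/40.
Falguni is living and takes 1/40.
Usha is living and takes 1/5.
Rajiv is living and takes 1/5.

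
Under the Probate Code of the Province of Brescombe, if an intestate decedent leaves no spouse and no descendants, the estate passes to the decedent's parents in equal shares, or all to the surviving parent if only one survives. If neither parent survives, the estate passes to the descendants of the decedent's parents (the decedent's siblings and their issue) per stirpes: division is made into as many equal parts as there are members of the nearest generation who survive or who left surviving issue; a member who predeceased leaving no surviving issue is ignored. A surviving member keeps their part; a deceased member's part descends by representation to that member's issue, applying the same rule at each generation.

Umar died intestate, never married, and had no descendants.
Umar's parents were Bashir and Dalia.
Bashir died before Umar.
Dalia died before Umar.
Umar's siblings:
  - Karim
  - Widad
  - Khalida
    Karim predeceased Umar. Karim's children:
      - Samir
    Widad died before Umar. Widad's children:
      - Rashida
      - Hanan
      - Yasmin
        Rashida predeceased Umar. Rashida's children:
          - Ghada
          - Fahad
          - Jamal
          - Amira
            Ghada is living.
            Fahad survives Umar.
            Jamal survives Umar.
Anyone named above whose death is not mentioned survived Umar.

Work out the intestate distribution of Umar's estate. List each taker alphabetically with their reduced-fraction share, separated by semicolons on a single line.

Amira 1/36; Fahad 1/36; Ghada 1/36; Hanan 1/9; Jamal 1/36; Khalida 1/3; Samir 1/3; Yasmin 1/9

Neither parent survives and there are no descendants, so the estate passes to Umar's siblings and their issue per stirpes.
The estate is divided into 3 equal shares of 1/3 among Karim, Widad, Khalida.
Karim predeceased; the 1/3 allotted to Karim's branch passes to Karim's issue by representation.
Samir is the sole taker at this level and receives the full 1/3.
Widad predeceased; the 1/3 allotted to Widad's branch passes to Widad's issue by representation.
The 1/3 is divided into 3 equal shares of 1/9 among Rashida, Hanan, Yasmin.
Rashida predeceased; the 1/9 allotted to Rashida's branch passes to Rashida's issue by representation.
The 1/9 is divided into 4 equal shares of 1/36 among Ghada, Fahad, Jamal, Amira.
Ghada is living and takes 1/36.
Fahad is living and takes 1/36.
Jamal is living and takes 1/36.
Amira is living and takes 1/36.
Hanan is living and takes 1/9.
Yasmin is living and takes 1/9.
Khalida is living and takes 1/3.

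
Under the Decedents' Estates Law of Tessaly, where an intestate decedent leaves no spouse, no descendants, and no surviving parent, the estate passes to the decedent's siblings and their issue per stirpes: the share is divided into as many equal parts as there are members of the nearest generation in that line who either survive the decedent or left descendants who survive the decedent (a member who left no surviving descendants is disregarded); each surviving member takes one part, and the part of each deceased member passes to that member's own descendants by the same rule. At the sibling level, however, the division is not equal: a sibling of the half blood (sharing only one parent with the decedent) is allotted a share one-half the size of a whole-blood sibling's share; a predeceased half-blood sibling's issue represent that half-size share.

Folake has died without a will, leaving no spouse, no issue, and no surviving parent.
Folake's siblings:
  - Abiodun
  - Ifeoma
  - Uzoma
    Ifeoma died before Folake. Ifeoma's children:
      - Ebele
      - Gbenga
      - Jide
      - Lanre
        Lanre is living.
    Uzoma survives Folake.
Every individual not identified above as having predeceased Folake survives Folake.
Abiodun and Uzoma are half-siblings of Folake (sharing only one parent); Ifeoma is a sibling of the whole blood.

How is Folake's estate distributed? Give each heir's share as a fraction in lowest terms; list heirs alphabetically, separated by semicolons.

Abiodun 1/4; Ebele 1/8; Gbenga 1/8; Jide 1/8; Lanre 1/8; Uzoma 1/4

No spouse, descendants, or parent survives, so the estate passes to Folake's siblings per stirpes.
Half-blood siblings count for one-half the weight of whole-blood siblings at the initial division.
Dividing 1 in proportion to weights (total weight 2): Abiodun (weight 1/2) → 1/4; Ifeoma (weight 1) → 1/2; Uzoma (weight 1/2) → 1/4.
Abiodun is living and takes 1/4.
Ifeoma predeceased; the 1/2 allotted to Ifeoma's branch passes to Ifeoma's issue by representation.
The 1/2 is divided into 4 equal shares of 1/8 among Ebele, Gbenga, Jide, Lanre.
Ebele is living and takes 1/8.
Gbenga is living and takes 1/8.
Jide is living and takes 1/8.
Lanre is living and takes 1/8.
Uzoma is living and takes 1/4.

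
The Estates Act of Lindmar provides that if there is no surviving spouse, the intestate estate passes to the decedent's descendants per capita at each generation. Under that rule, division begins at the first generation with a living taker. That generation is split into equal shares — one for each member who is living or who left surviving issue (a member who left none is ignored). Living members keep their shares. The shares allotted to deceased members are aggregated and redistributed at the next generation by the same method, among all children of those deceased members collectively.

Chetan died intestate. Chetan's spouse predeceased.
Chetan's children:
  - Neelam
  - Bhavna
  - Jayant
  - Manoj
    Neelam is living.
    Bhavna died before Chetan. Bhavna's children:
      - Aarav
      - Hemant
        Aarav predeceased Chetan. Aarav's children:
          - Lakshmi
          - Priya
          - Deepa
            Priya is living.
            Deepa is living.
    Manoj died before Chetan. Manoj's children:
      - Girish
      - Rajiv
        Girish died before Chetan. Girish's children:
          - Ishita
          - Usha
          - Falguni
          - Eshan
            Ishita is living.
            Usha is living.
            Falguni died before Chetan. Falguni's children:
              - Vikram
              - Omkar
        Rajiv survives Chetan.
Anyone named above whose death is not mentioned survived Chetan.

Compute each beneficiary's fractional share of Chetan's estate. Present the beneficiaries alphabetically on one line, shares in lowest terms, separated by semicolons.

Deepa 1/28; Eshan 1/28; Hemant 1/8; Ishita 1/28; Jayant 1/4; Lakshmi 1/28; Neelam 1/4; Omkar 1/56; Priya 1/28; Rajiv 1/8; Usha 1/28; Vikram 1/56

There is no surviving spouse, so the entire estate passes to Chetan's descendants per capita at each generation.
At generation 1 (Neelam, Bhavna, Jayant, Manoj) there are 4 shares of (1)/4 = 1/4 each.
Living: Neelam and Jayant — each takes 1/4.
Deceased: Bhavna and Manoj. Their combined 1/2 is pooled and carried to generation 2.
At generation 2 (Aarav, Hemant, Girish, Rajiv) there are 4 shares of (1/2)/4 = 1/8 each.
Living: Hemant and Rajiv — each takes 1/8.
Deceased: Aarav and Girish. Their combined 1/4 is pooled and carried to generation 3.
At generation 3 (Lakshmi, Priya, Deepa, Ishita, Usha, Falguni, Eshan) there are 7 shares of (1/4)/7 = 1/28 each.
Living: Lakshmi, Priya, Deepa, Ishita, Usha, and Eshan — each takes 1/28.
Deceased: Falguni. That 1/28 share is carried to generation 4.
At generation 4 (Vikram, Omkar) there are 2 shares of (1/28)/2 = 1/56 each.
Living: Vikram and Omkar — each takes 1/56.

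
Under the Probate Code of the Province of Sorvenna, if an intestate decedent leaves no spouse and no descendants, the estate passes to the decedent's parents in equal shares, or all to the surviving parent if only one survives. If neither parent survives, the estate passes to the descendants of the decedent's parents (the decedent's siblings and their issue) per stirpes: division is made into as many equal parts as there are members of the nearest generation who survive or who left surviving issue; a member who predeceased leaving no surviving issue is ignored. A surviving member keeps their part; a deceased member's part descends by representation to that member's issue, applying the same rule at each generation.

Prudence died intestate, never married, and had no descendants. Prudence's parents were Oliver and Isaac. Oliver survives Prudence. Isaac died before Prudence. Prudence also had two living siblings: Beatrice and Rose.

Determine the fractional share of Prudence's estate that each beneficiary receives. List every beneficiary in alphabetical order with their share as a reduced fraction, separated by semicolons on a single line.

Oliver 1

Only one parent, Oliver, survives, so Oliver takes the entire estate. The siblings take nothing because a surviving parent has priority.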